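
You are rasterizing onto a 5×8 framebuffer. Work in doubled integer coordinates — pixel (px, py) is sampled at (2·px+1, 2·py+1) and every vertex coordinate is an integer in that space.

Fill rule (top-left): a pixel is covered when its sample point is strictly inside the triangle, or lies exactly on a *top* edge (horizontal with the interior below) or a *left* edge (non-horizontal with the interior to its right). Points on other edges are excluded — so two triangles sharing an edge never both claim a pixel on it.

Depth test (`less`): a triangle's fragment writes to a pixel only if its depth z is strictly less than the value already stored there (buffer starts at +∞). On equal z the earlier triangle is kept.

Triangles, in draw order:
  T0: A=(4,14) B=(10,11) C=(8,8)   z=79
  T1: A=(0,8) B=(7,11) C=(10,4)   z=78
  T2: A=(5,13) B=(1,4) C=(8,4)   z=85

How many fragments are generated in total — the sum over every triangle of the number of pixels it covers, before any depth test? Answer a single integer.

T0:
  2·area = 24  (B↔C swapped to make it positive)
  edge (4, 14)→(8, 8): d=(4,-6) top-left  bias=+0
  edge (8, 8)→(10, 11): d=(2,3) right/bottom  bias=-1
  edge (10, 11)→(4, 14): d=(-6,3) right/bottom  bias=-1
    (3,5)@(7, 11): e=[6,9,9] → █
    (4,5)@(9, 11): e=[18,3,3] → █
    (2,6)@(5, 13): e=[2,19,3] → █
    (3,6)@(7, 13): e=[14,13,-3] → ·
    (4,6)@(9, 13): e=[26,7,-9] → ·
    (2,7)@(5, 15): e=[10,23,-9] → ·
  covered (3 px):
    · · · · ·
    · · · · ·
    · · · · ·
    · · · · ·
    · · · · ·
    · · · █ █
    · · █ · ·
    · · · · ·
T1:
  2·area = 58  (B↔C swapped to make it positive)
  edge (0, 8)→(10, 4): d=(10,-4) top-left  bias=+0
  edge (10, 4)→(7, 11): d=(-3,7) right/bottom  bias=-1
  edge (7, 11)→(0, 8): d=(-7,-3) top-left  bias=+0
    (4,2)@(9, 5): e=[6,4,48] → █
    (1,3)@(3, 7): e=[2,40,16] → █
    (2,3)@(5, 7): e=[10,26,22] → █
    (3,3)@(7, 7): e=[18,12,28] → █
    (4,3)@(9, 7): e=[26,-2,34] → ·
    (1,4)@(3, 9): e=[22,34,2] → █
    (4,4)@(9, 9): e=[46,-8,20] → ·
    (1,5)@(3, 11): e=[42,28,-12] → ·
    (2,5)@(5, 11): e=[50,14,-6] → ·
    (3,5)@(7, 11): e=[58,0,0] → ·  [on edge]
  covered (7 px):
    · · · · ·
    · · · · ·
    · · · · █
    · █ █ █ ·
    · █ █ █ ·
    · · · · ·
    · · · · ·
    · · · · ·
T2:
  2·area = 63
  edge (5, 13)→(1, 4): d=(-4,-9) top-left  bias=+0
  edge (1, 4)→(8, 4): d=(7,0) top-left  bias=+0
  edge (8, 4)→(5, 13): d=(-3,9) right/bottom  bias=-1
    (4,0)@(9, 1): e=[84,-21,0] → ·  [on edge]
    (1,2)@(3, 5): e=[14,7,42] → █
    (2,2)@(5, 5): e=[32,7,24] → █
    (3,2)@(7, 5): e=[50,7,6] → █
    (4,2)@(9, 5): e=[68,7,-12] → ·
    (1,3)@(3, 7): e=[6,21,36] → █
    (3,3)@(7, 7): e=[42,21,0] → ·  [on edge]
    (1,4)@(3, 9): e=[-2,35,30] → ·
    (2,4)@(5, 9): e=[16,35,12] → █
    (3,4)@(7, 9): e=[34,35,-6] → ·
    (2,5)@(5, 11): e=[8,49,6] → █
    (3,5)@(7, 11): e=[26,49,-12] → ·
    (2,6)@(5, 13): e=[0,63,0] → ·  [on edge]
  covered (7 px):
    · · · · ·
    · · · · ·
    · █ █ █ ·
    · █ █ · ·
    · · █ · ·
    · · █ · ·
    · · · · ·
    · · · · ·

Result: 17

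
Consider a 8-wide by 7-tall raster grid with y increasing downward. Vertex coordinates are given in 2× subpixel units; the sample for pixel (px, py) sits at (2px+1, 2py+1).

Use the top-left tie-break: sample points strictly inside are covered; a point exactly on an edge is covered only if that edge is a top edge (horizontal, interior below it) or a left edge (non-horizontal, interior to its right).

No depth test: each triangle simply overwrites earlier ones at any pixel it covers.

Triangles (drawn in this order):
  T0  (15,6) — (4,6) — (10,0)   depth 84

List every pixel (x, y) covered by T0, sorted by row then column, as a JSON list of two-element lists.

T0:
  2·area = 66
  edge (15, 6)→(4, 6): d=(-11,0) right/bottom  bias=-1
  edge (4, 6)→(10, 0): d=(6,-6) top-left  bias=+0
  edge (10, 0)→(15, 6): d=(5,6) right/bottom  bias=-1
    (4,0)@(9, 1): e=[55,0,11] → █  [on edge]
    (5,0)@(11, 1): e=[55,12,-1] → ·
    (3,1)@(7, 3): e=[33,0,33] → █  [on edge]
    (5,1)@(11, 3): e=[33,24,9] → █
    (6,1)@(13, 3): e=[33,36,-3] → ·
    (2,2)@(5, 5): e=[11,0,55] → █  [on edge]
    (6,2)@(13, 5): e=[11,48,7] → █
    (7,2)@(15, 5): e=[11,60,-5] → ·
    (1,3)@(3, 7): e=[-11,0,77] → ·  [on edge]
    (2,3)@(5, 7): e=[-11,12,65] → ·
    (3,3)@(7, 7): e=[-11,24,53] → ·
    (4,3)@(9, 7): e=[-11,36,41] → ·
    (0,4)@(1, 9): e=[-33,0,99] → ·  [on edge]
  covered (9 px):
    · · · · █ · · ·
    · · · █ █ █ · ·
    · · █ █ █ █ █ ·
    · · · · · · · ·
    · · · · · · · ·
    · · · · · · · ·
    · · · · · · · ·

Answer: [[4,0],[3,1],[4,1],[5,1],[2,2],[3,2],[4,2],[5,2],[6,2]]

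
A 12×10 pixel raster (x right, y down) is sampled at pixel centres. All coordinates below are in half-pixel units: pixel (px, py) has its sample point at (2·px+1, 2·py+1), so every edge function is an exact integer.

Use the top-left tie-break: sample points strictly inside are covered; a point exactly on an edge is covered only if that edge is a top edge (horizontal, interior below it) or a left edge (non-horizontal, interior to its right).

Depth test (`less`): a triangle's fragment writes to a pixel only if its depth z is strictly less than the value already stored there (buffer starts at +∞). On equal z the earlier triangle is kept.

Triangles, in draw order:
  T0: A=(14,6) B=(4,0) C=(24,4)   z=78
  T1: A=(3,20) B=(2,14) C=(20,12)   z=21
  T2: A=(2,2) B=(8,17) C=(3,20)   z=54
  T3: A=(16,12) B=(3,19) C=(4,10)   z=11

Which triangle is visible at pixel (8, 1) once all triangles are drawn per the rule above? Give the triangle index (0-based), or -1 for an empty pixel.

T0:
  2·area = 80
  edge (14, 6)→(4, 0): d=(-10,-6) top-left  bias=+0
  edge (4, 0)→(24, 4): d=(20,4) right/bottom  bias=-1
  edge (24, 4)→(14, 6): d=(-10,2) right/bottom  bias=-1
    (3,0)@(7, 1): e=[8,8,64] → #
    (4,0)@(9, 1): e=[20,0,60] → ·  [on edge]
    (3,1)@(7, 3): e=[-12,48,44] → ·
    (4,1)@(9, 3): e=[0,40,40] → #  [on edge]
    (5,1)@(11, 3): e=[12,32,36] → #
    (6,1)@(13, 3): e=[24,24,32] → #
    (7,1)@(15, 3): e=[36,16,28] → #
    (8,1)@(17, 3): e=[48,8,24] → #
    (9,1)@(19, 3): e=[60,0,20] → ·  [on edge]
    (4,2)@(9, 5): e=[-20,80,20] → ·
    (5,2)@(11, 5): e=[-8,72,16] → ·
    (6,2)@(13, 5): e=[4,64,12] → #
    (9,2)@(19, 5): e=[40,40,0] → ·  [on edge]
    (4,3)@(9, 7): e=[-40,120,0] → ·  [on edge]
    (9,4)@(19, 9): e=[0,120,-40] → ·  [on edge]
  covered (9 px):
    · · · # · · · · · · · ·
    · · · · # # # # # · · ·
    · · · · · · # # # · · ·
    · · · · · · · · · · · ·
    · · · · · · · · · · · ·
    · · · · · · · · · · · ·
    · · · · · · · · · · · ·
    · · · · · · · · · · · ·
    · · · · · · · · · · · ·
    · · · · · · · · · · · ·
T1:
  2·area = 110
  edge (3, 20)→(2, 14): d=(-1,-6) top-left  bias=+0
  edge (2, 14)→(20, 12): d=(18,-2) top-left  bias=+0
  edge (20, 12)→(3, 20): d=(-17,8) right/bottom  bias=-1
    (5,6)@(11, 13): e=[55,0,55] → #  [on edge]
    (6,6)@(13, 13): e=[67,4,39] → #
    (7,6)@(15, 13): e=[79,8,23] → #
    (8,6)@(17, 13): e=[91,12,7] → #
    (9,6)@(19, 13): e=[103,16,-9] → ·
    (1,7)@(3, 15): e=[5,20,85] → #
    (2,7)@(5, 15): e=[17,24,69] → #
    (3,7)@(7, 15): e=[29,28,53] → #
    (4,7)@(9, 15): e=[41,32,37] → #
    (7,7)@(15, 15): e=[77,44,-11] → ·
    (8,7)@(17, 15): e=[89,48,-27] → ·
    (1,8)@(3, 17): e=[3,56,51] → #
  covered (16 px):
    · · · · · · · · · · · ·
    · · · · · · · · · · · ·
    · · · · · · · · · · · ·
    · · · · · · · · · · · ·
    · · · · · · · · · · · ·
    · · · · · · · · · · · ·
    · · · · · # # # # · · ·
    · # # # # # # · · · · ·
    · # # # # · · · · · · ·
    · # # · · · · · · · · ·
T2:
  2·area = 93
  edge (2, 2)→(8, 17): d=(6,15) right/bottom  bias=-1
  edge (8, 17)→(3, 20): d=(-5,3) right/bottom  bias=-1
  edge (3, 20)→(2, 2): d=(-1,-18) top-left  bias=+0
    (1,2)@(3, 5): e=[3,75,15] → #
    (2,2)@(5, 5): e=[-27,69,51] → ·
    (1,3)@(3, 7): e=[15,65,13] → #
    (2,3)@(5, 7): e=[-15,59,49] → ·
    (1,4)@(3, 9): e=[27,55,11] → #
    (2,4)@(5, 9): e=[-3,49,47] → ·
    (1,5)@(3, 11): e=[39,45,9] → #
    (2,5)@(5, 11): e=[9,39,45] → #
    (3,5)@(7, 11): e=[-21,33,81] → ·
    (1,6)@(3, 13): e=[51,35,7] → #
    (3,6)@(7, 13): e=[-9,23,79] → ·
    (1,7)@(3, 15): e=[63,25,5] → #
  covered (14 px):
    · · · · · · · · · · · ·
    · · · · · · · · · · · ·
    · # · · · · · · · · · ·
    · # · · · · · · · · · ·
    · # · · · · · · · · · ·
    · # # · · · · · · · · ·
    · # # · · · · · · · · ·
    · # # # · · · · · · · ·
    · # # # · · · · · · · ·
    · # · · · · · · · · · ·
T3:
  2·area = 110
  edge (16, 12)→(3, 19): d=(-13,7) right/bottom  bias=-1
  edge (3, 19)→(4, 10): d=(1,-9) top-left  bias=+0
  edge (4, 10)→(16, 12): d=(12,2) right/bottom  bias=-1
    (2,0)@(5, 1): e=[220,0,-110] → ·  [on edge]
    (2,5)@(5, 11): e=[90,10,10] → #
    (3,5)@(7, 11): e=[76,28,6] → #
    (4,5)@(9, 11): e=[62,46,2] → #
    (5,5)@(11, 11): e=[48,64,-2] → ·
    (2,6)@(5, 13): e=[64,12,34] → #
    (5,6)@(11, 13): e=[22,66,22] → #
    (6,6)@(13, 13): e=[8,84,18] → #
    (7,6)@(15, 13): e=[-6,102,14] → ·
    (2,7)@(5, 15): e=[38,14,58] → #
    (5,7)@(11, 15): e=[-4,68,46] → ·
    (6,7)@(13, 15): e=[-18,86,42] → ·
    (1,9)@(3, 19): e=[0,0,110] → ·  [on edge]
  covered (12 px):
    · · · · · · · · · · · ·
    · · · · · · · · · · · ·
    · · · · · · · · · · · ·
    · · · · · · · · · · · ·
    · · · · · · · · · · · ·
    · · # # # · · · · · · ·
    · · # # # # # · · · · ·
    · · # # # · · · · · · ·
    · · # · · · · · · · · ·
    · · · · · · · · · · · ·

Z-buffer (winner per pixel, '.' = empty):
  . . . 0 . . . . . . . .
  . . . . 0 0 0 0 0 . . .
  . 2 . . . . 0 0 0 . . .
  . 2 . . . . . . . . . .
  . 2 . . . . . . . . . .
  . 2 3 3 3 . . . . . . .
  . 2 3 3 3 3 3 1 1 . . .
  . 1 3 3 3 1 1 . . . . .
  . 1 3 1 1 . . . . . . .
  . 1 1 . . . . . . . . .

Answer: 0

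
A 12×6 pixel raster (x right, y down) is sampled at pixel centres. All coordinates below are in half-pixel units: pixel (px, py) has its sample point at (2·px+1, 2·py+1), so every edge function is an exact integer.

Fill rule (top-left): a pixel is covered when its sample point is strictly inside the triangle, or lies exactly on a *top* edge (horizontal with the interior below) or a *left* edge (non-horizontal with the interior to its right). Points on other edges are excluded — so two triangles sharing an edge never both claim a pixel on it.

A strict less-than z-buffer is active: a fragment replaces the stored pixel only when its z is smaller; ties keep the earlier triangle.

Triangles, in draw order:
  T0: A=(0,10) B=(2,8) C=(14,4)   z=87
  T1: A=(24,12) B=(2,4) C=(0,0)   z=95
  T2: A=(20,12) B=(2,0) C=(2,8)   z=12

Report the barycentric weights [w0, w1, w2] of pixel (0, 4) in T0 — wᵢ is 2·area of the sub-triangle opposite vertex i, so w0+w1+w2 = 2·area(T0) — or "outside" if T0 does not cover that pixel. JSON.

T0:
  2·area = 16
  edge (0, 10)→(2, 8): d=(2,-2) top-left  bias=+0
  edge (2, 8)→(14, 4): d=(12,-4) top-left  bias=+0
  edge (14, 4)→(0, 10): d=(-14,6) right/bottom  bias=-1
    (4,0)@(9, 1): e=[0,-56,72] → ·  [on edge]
    (10,0)@(21, 1): e=[24,-8,0] → ·  [on edge]
    (11,0)@(23, 1): e=[28,0,-12] → ·  [on edge]
    (3,1)@(7, 3): e=[0,-40,56] → ·  [on edge]
    (8,1)@(17, 3): e=[20,0,-4] → ·  [on edge]
    (2,2)@(5, 5): e=[0,-24,40] → ·  [on edge]
    (5,2)@(11, 5): e=[12,0,4] → #  [on edge]
    (6,2)@(13, 5): e=[16,8,-8] → ·
    (1,3)@(3, 7): e=[0,-8,24] → ·  [on edge]
    (2,3)@(5, 7): e=[4,0,12] → #  [on edge]
    (3,3)@(7, 7): e=[8,8,0] → ·  [on edge]
    (5,3)@(11, 7): e=[16,24,-24] → ·
    (0,4)@(1, 9): e=[0,8,8] → #  [on edge]
  covered (3 px):
    · · · · · · · · · · · ·
    · · · · · · · · · · · ·
    · · · · · # · · · · · ·
    · · # · · · · · · · · ·
    # · · · · · · · · · · ·
    · · · · · · · · · · · ·
T1:
  2·area = 72
  edge (24, 12)→(2, 4): d=(-22,-8) top-left  bias=+0
  edge (2, 4)→(0, 0): d=(-2,-4) top-left  bias=+0
  edge (0, 0)→(24, 12): d=(24,12) right/bottom  bias=-1
    (0,0)@(1, 1): e=[58,2,12] → #
    (1,0)@(3, 1): e=[74,10,-12] → ·
    (0,1)@(1, 3): e=[14,-2,60] → ·
    (1,1)@(3, 3): e=[30,6,36] → #
    (2,1)@(5, 3): e=[46,14,12] → #
    (3,1)@(7, 3): e=[62,22,-12] → ·
    (1,2)@(3, 5): e=[-14,2,84] → ·
    (2,2)@(5, 5): e=[2,10,60] → #
    (3,2)@(7, 5): e=[18,18,36] → #
    (4,2)@(9, 5): e=[34,26,12] → #
    (5,2)@(11, 5): e=[50,34,-12] → ·
    (2,3)@(5, 7): e=[-42,6,108] → ·
  covered (9 px):
    # · · · · · · · · · · ·
    · # # · · · · · · · · ·
    · · # # # · · · · · · ·
    · · · · · # # · · · · ·
    · · · · · · · · # · · ·
    · · · · · · · · · · · ·
T2:
  2·area = 144  (B↔C swapped to make it positive)
  edge (20, 12)→(2, 8): d=(-18,-4) top-left  bias=+0
  edge (2, 8)→(2, 0): d=(0,-8) top-left  bias=+0
  edge (2, 0)→(20, 12): d=(18,12) right/bottom  bias=-1
    (1,0)@(3, 1): e=[130,8,6] → #
    (2,0)@(5, 1): e=[138,24,-18] → ·
    (1,1)@(3, 3): e=[94,8,42] → #
    (2,1)@(5, 3): e=[102,24,18] → #
    (3,1)@(7, 3): e=[110,40,-6] → ·
    (1,2)@(3, 5): e=[58,8,78] → #
    (3,2)@(7, 5): e=[74,40,30] → #
    (4,2)@(9, 5): e=[82,56,6] → #
    (5,2)@(11, 5): e=[90,72,-18] → ·
    (1,3)@(3, 7): e=[22,8,114] → #
    (5,3)@(11, 7): e=[54,72,18] → #
    (6,3)@(13, 7): e=[62,88,-6] → ·
  covered (18 px):
    · # · · · · · · · · · ·
    · # # · · · · · · · · ·
    · # # # # · · · · · · ·
    · # # # # # · · · · · ·
    · · · # # # # # · · · ·
    · · · · · · · · # · · ·

Answer: [8,8,0]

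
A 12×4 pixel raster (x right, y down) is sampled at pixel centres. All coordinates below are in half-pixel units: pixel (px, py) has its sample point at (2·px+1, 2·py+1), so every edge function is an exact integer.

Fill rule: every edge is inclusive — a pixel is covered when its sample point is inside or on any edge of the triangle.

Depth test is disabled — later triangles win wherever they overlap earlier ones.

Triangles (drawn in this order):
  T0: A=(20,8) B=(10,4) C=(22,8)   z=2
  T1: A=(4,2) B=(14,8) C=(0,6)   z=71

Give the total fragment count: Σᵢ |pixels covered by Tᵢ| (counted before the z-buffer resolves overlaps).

T0:
  2·area = 8
  edge (20, 8)→(10, 4): d=(-10,-4) inclusive
  edge (10, 4)→(22, 8): d=(12,4) inclusive
  edge (22, 8)→(20, 8): d=(-2,0) inclusive
    (0,0)@(1, 1): e=[-6,0,14] → .  [on edge]
    (3,1)@(7, 3): e=[-2,0,10] → .  [on edge]
    (6,2)@(13, 5): e=[2,0,6] → X  [on edge]
    (7,2)@(15, 5): e=[10,-8,6] → .
    (6,3)@(13, 7): e=[-18,24,2] → .
    (9,3)@(19, 7): e=[6,0,2] → X  [on edge]
    (10,3)@(21, 7): e=[14,-8,2] → .
  covered (2 px):
    . . . . . . . . . . . .
    . . . . . . . . . . . .
    . . . . . . X . . . . .
    . . . . . . . . . X . .
T1:
  2·area = 64
  edge (4, 2)→(14, 8): d=(10,6) inclusive
  edge (14, 8)→(0, 6): d=(-14,-2) inclusive
  edge (0, 6)→(4, 2): d=(4,-4) inclusive
    (2,0)@(5, 1): e=[-16,80,0] → .  [on edge]
    (1,1)@(3, 3): e=[16,48,0] → X  [on edge]
    (2,1)@(5, 3): e=[4,52,8] → X
    (3,1)@(7, 3): e=[-8,56,16] → .
    (0,2)@(1, 5): e=[48,16,0] → X  [on edge]
    (3,2)@(7, 5): e=[12,28,24] → X
    (4,2)@(9, 5): e=[0,32,32] → X  [on edge]
    (5,2)@(11, 5): e=[-12,36,40] → .
    (0,3)@(1, 7): e=[68,-12,8] → .
    (1,3)@(3, 7): e=[56,-8,16] → .
    (2,3)@(5, 7): e=[44,-4,24] → .
    (3,3)@(7, 7): e=[32,0,32] → X  [on edge]
  covered (10 px):
    . . . . . . . . . . . .
    . X X . . . . . . . . .
    X X X X X . . . . . . .
    . . . X X X . . . . . .

Answer: 12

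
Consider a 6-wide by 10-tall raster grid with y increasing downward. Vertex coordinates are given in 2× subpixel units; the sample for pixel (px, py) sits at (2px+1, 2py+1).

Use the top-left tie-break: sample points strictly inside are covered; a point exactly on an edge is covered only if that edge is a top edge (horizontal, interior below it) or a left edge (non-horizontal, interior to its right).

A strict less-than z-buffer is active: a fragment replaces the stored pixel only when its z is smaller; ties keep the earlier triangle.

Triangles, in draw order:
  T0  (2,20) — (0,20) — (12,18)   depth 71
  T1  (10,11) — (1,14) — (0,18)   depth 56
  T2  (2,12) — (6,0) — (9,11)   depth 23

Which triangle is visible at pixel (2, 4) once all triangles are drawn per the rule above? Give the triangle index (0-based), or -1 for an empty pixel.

T0:
  2·area = 4
  edge (2, 20)→(0, 20): d=(-2,0) right/bottom  bias=-1
  edge (0, 20)→(12, 18): d=(12,-2) top-left  bias=+0
  edge (12, 18)→(2, 20): d=(-10,2) right/bottom  bias=-1
    (3,9)@(7, 19): e=[2,2,0] → .  [on edge]
  covered (0 px):
    . . . . . .
    . . . . . .
    . . . . . .
    . . . . . .
    . . . . . .
    . . . . . .
    . . . . . .
    . . . . . .
    . . . . . .
    . . . . . .
T1:
  2·area = 33  (B↔C swapped to make it positive)
  edge (10, 11)→(0, 18): d=(-10,7) right/bottom  bias=-1
  edge (0, 18)→(1, 14): d=(1,-4) top-left  bias=+0
  edge (1, 14)→(10, 11): d=(9,-3) top-left  bias=+0
    (2,6)@(5, 13): e=[15,15,3] → X
    (3,6)@(7, 13): e=[1,23,9] → X
    (4,6)@(9, 13): e=[-13,31,15] → .
    (0,7)@(1, 15): e=[23,1,9] → X
    (1,7)@(3, 15): e=[9,9,15] → X
    (2,7)@(5, 15): e=[-5,17,21] → .
    (3,7)@(7, 15): e=[-19,25,27] → .
    (0,8)@(1, 17): e=[3,3,27] → X
    (1,8)@(3, 17): e=[-11,11,33] → .
    (0,9)@(1, 19): e=[-17,5,45] → .
  covered (5 px):
    . . . . . .
    . . . . . .
    . . . . . .
    . . . . . .
    . . . . . .
    . . . . . .
    . . X X . .
    X X . . . .
    X . . . . .
    . . . . . .
T2:
  2·area = 80
  edge (2, 12)→(6, 0): d=(4,-12) top-left  bias=+0
  edge (6, 0)→(9, 11): d=(3,11) right/bottom  bias=-1
  edge (9, 11)→(2, 12): d=(-7,1) right/bottom  bias=-1
    (2,1)@(5, 3): e=[0,20,60] → X  [on edge]
    (3,1)@(7, 3): e=[24,-2,58] → .
    (2,2)@(5, 5): e=[8,26,46] → X
    (3,2)@(7, 5): e=[32,4,44] → X
    (4,2)@(9, 5): e=[56,-18,42] → .
    (2,3)@(5, 7): e=[16,32,32] → X
    (4,3)@(9, 7): e=[64,-12,28] → .
    (1,4)@(3, 9): e=[0,60,20] → X  [on edge]
    (4,4)@(9, 9): e=[72,-6,14] → .
    (1,5)@(3, 11): e=[8,66,6] → X
    (4,5)@(9, 11): e=[80,0,0] → .  [on edge]
    (1,6)@(3, 13): e=[16,72,-8] → .
    (0,7)@(1, 15): e=[0,100,-20] → .  [on edge]
  covered (11 px):
    . . . . . .
    . . X . . .
    . . X X . .
    . . X X . .
    . X X X . .
    . X X X . .
    . . . . . .
    . . . . . .
    . . . . . .
    . . . . . .

Z-buffer (winner per pixel, '.' = empty):
  . . . . . .
  . . 2 . . .
  . . 2 2 . .
  . . 2 2 . .
  . 2 2 2 . .
  . 2 2 2 . .
  . . 1 1 . .
  1 1 . . . .
  1 . . . . .
  . . . . . .

Result: 2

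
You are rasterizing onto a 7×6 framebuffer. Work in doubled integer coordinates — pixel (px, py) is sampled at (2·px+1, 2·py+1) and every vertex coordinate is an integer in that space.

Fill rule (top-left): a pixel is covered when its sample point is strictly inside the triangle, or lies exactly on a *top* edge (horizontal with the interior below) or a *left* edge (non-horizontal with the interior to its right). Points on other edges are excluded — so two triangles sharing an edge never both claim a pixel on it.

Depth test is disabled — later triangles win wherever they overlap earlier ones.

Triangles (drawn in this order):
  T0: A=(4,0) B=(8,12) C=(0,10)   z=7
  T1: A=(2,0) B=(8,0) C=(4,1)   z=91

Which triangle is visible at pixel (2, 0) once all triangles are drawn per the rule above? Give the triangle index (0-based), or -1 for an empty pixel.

T0:
  2·area = 88
  edge (4, 0)→(8, 12): d=(4,12) right/bottom  bias=-1
  edge (8, 12)→(0, 10): d=(-8,-2) top-left  bias=+0
  edge (0, 10)→(4, 0): d=(4,-10) top-left  bias=+0
    (1,1)@(3, 3): e=[24,62,2] → #
    (2,1)@(5, 3): e=[0,66,22] → ·  [on edge]
    (1,2)@(3, 5): e=[32,46,10] → #
    (2,2)@(5, 5): e=[8,50,30] → #
    (3,2)@(7, 5): e=[-16,54,50] → ·
    (1,3)@(3, 7): e=[40,30,18] → #
    (3,3)@(7, 7): e=[-8,38,58] → ·
    (0,4)@(1, 9): e=[72,10,6] → #
    (3,4)@(7, 9): e=[0,22,66] → ·  [on edge]
    (0,5)@(1, 11): e=[80,-6,14] → ·
    (1,5)@(3, 11): e=[56,-2,34] → ·
    (2,5)@(5, 11): e=[32,2,54] → #
  covered (10 px):
    · · · · · · ·
    · # · · · · ·
    · # # · · · ·
    · # # · · · ·
    # # # · · · ·
    · · # # · · ·
T1:
  2·area = 6
  edge (2, 0)→(8, 0): d=(6,0) top-left  bias=+0
  edge (8, 0)→(4, 1): d=(-4,1) right/bottom  bias=-1
  edge (4, 1)→(2, 0): d=(-2,-1) top-left  bias=+0
  covered (0 px):
    · · · · · · ·
    · · · · · · ·
    · · · · · · ·
    · · · · · · ·
    · · · · · · ·
    · · · · · · ·

Z-buffer (winner per pixel, '.' = empty):
  . . . . . . .
  . 0 . . . . .
  . 0 0 . . . .
  . 0 0 . . . .
  0 0 0 . . . .
  . . 0 0 . . .

Result: -1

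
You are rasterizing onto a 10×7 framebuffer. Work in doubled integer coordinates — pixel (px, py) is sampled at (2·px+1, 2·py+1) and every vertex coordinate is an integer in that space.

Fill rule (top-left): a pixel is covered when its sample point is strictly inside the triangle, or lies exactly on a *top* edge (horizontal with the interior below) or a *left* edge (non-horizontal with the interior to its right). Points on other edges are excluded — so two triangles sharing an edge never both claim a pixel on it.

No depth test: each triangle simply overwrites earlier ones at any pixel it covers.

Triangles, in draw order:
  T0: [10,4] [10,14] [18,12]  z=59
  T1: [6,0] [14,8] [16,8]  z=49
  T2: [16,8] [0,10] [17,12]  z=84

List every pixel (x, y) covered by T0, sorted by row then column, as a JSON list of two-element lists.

T0:
  2·area = 80  (B↔C swapped to make it positive)
  edge (10, 4)→(18, 12): d=(8,8) right/bottom  bias=-1
  edge (18, 12)→(10, 14): d=(-8,2) right/bottom  bias=-1
  edge (10, 14)→(10, 4): d=(0,-10) top-left  bias=+0
    (3,0)@(7, 1): e=[0,110,-30] → ·  [on edge]
    (4,1)@(9, 3): e=[0,90,-10] → ·  [on edge]
    (5,2)@(11, 5): e=[0,70,10] → ·  [on edge]
    (5,3)@(11, 7): e=[16,54,10] → █
    (6,3)@(13, 7): e=[0,50,30] → ·  [on edge]
    (5,4)@(11, 9): e=[32,38,10] → █
    (6,4)@(13, 9): e=[16,34,30] → █
    (7,4)@(15, 9): e=[0,30,50] → ·  [on edge]
    (5,5)@(11, 11): e=[48,22,10] → █
    (7,5)@(15, 11): e=[16,14,50] → █
    (8,5)@(17, 11): e=[0,10,70] → ·  [on edge]
    (5,6)@(11, 13): e=[64,6,10] → █
    (9,6)@(19, 13): e=[0,-10,90] → ·  [on edge]
  covered (8 px):
    · · · · · · · · · ·
    · · · · · · · · · ·
    · · · · · · · · · ·
    · · · · · █ · · · ·
    · · · · · █ █ · · ·
    · · · · · █ █ █ · ·
    · · · · · █ █ · · ·
T1:
  2·area = 16  (B↔C swapped to make it positive)
  edge (6, 0)→(16, 8): d=(10,8) right/bottom  bias=-1
  edge (16, 8)→(14, 8): d=(-2,0) right/bottom  bias=-1
  edge (14, 8)→(6, 0): d=(-8,-8) top-left  bias=+0
    (3,0)@(7, 1): e=[2,14,0] → █  [on edge]
    (4,0)@(9, 1): e=[-14,14,16] → ·
    (3,1)@(7, 3): e=[22,10,-16] → ·
    (4,1)@(9, 3): e=[6,10,0] → █  [on edge]
    (5,1)@(11, 3): e=[-10,10,16] → ·
    (4,2)@(9, 5): e=[26,6,-16] → ·
    (5,2)@(11, 5): e=[10,6,0] → █  [on edge]
    (6,2)@(13, 5): e=[-6,6,16] → ·
    (5,3)@(11, 7): e=[30,2,-16] → ·
    (6,3)@(13, 7): e=[14,2,0] → █  [on edge]
    (7,3)@(15, 7): e=[-2,2,16] → ·
    (6,4)@(13, 9): e=[34,-2,-16] → ·
    (7,4)@(15, 9): e=[18,-2,0] → ·  [on edge]
    (8,5)@(17, 11): e=[22,-6,0] → ·  [on edge]
    (9,6)@(19, 13): e=[26,-10,0] → ·  [on edge]
  covered (4 px):
    · · · █ · · · · · ·
    · · · · █ · · · · ·
    · · · · · █ · · · ·
    · · · · · · █ · · ·
    · · · · · · · · · ·
    · · · · · · · · · ·
    · · · · · · · · · ·
T2:
  2·area = 66  (B↔C swapped to make it positive)
  edge (16, 8)→(17, 12): d=(1,4) right/bottom  bias=-1
  edge (17, 12)→(0, 10): d=(-17,-2) top-left  bias=+0
  edge (0, 10)→(16, 8): d=(16,-2) top-left  bias=+0
    (4,4)@(9, 9): e=[29,35,2] → █
    (5,4)@(11, 9): e=[21,39,6] → █
    (6,4)@(13, 9): e=[13,43,10] → █
    (7,4)@(15, 9): e=[5,47,14] → █
    (8,4)@(17, 9): e=[-3,51,18] → ·
    (4,5)@(9, 11): e=[31,1,34] → █
    (8,5)@(17, 11): e=[-1,17,50] → ·
    (4,6)@(9, 13): e=[33,-33,66] → ·
    (5,6)@(11, 13): e=[25,-29,70] → ·
    (6,6)@(13, 13): e=[17,-25,74] → ·
    (7,6)@(15, 13): e=[9,-21,78] → ·
  covered (8 px):
    · · · · · · · · · ·
    · · · · · · · · · ·
    · · · · · · · · · ·
    · · · · · · · · · ·
    · · · · █ █ █ █ · ·
    · · · · █ █ █ █ · ·
    · · · · · · · · · ·

Result: [[5,3],[5,4],[6,4],[5,5],[6,5],[7,5],[5,6],[6,6]]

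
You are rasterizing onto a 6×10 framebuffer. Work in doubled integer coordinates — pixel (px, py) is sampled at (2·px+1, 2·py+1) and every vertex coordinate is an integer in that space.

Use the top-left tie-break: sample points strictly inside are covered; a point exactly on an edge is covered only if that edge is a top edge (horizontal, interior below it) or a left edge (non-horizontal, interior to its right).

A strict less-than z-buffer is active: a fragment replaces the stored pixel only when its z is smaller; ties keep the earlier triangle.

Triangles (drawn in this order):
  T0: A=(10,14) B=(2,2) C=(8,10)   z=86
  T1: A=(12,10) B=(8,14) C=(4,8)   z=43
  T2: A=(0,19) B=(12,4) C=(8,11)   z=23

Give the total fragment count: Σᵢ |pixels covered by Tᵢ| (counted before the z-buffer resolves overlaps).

T0:
  2·area = 8
  edge (10, 14)→(2, 2): d=(-8,-12) top-left  bias=+0
  edge (2, 2)→(8, 10): d=(6,8) right/bottom  bias=-1
  edge (8, 10)→(10, 14): d=(2,4) right/bottom  bias=-1
    (3,4)@(7, 9): e=[4,2,2] → #
    (4,4)@(9, 9): e=[28,-14,-6] → ·
    (3,5)@(7, 11): e=[-12,14,6] → ·
  covered (1 px):
    · · · · · ·
    · · · · · ·
    · · · · · ·
    · · · · · ·
    · · · # · ·
    · · · · · ·
    · · · · · ·
    · · · · · ·
    · · · · · ·
    · · · · · ·
T1:
  2·area = 40
  edge (12, 10)→(8, 14): d=(-4,4) right/bottom  bias=-1
  edge (8, 14)→(4, 8): d=(-4,-6) top-left  bias=+0
  edge (4, 8)→(12, 10): d=(8,2) right/bottom  bias=-1
    (2,4)@(5, 9): e=[32,2,6] → #
    (3,4)@(7, 9): e=[24,14,2] → #
    (4,4)@(9, 9): e=[16,26,-2] → ·
    (2,5)@(5, 11): e=[24,-6,22] → ·
    (3,5)@(7, 11): e=[16,6,18] → #
    (4,5)@(9, 11): e=[8,18,14] → #
    (5,5)@(11, 11): e=[0,30,10] → ·  [on edge]
    (3,6)@(7, 13): e=[8,-2,34] → ·
    (4,6)@(9, 13): e=[0,10,30] → ·  [on edge]
    (3,7)@(7, 15): e=[0,-10,50] → ·  [on edge]
    (2,8)@(5, 17): e=[0,-30,70] → ·  [on edge]
    (1,9)@(3, 19): e=[0,-50,90] → ·  [on edge]
  covered (4 px):
    · · · · · ·
    · · · · · ·
    · · · · · ·
    · · · · · ·
    · · # # · ·
    · · · # # ·
    · · · · · ·
    · · · · · ·
    · · · · · ·
    · · · · · ·
T2:
  2·area = 24
  edge (0, 19)→(12, 4): d=(12,-15) top-left  bias=+0
  edge (12, 4)→(8, 11): d=(-4,7) right/bottom  bias=-1
  edge (8, 11)→(0, 19): d=(-8,8) right/bottom  bias=-1
    (4,4)@(9, 9): e=[15,1,8] → #
    (5,4)@(11, 9): e=[45,-13,-8] → ·
    (3,5)@(7, 11): e=[9,7,8] → #
    (4,5)@(9, 11): e=[39,-7,-8] → ·
    (2,6)@(5, 13): e=[3,13,8] → #
    (3,6)@(7, 13): e=[33,-1,-8] → ·
    (2,7)@(5, 15): e=[27,5,-8] → ·
  covered (3 px):
    · · · · · ·
    · · · · · ·
    · · · · · ·
    · · · · · ·
    · · · · # ·
    · · · # · ·
    · · # · · ·
    · · · · · ·
    · · · · · ·
    · · · · · ·

Final: 8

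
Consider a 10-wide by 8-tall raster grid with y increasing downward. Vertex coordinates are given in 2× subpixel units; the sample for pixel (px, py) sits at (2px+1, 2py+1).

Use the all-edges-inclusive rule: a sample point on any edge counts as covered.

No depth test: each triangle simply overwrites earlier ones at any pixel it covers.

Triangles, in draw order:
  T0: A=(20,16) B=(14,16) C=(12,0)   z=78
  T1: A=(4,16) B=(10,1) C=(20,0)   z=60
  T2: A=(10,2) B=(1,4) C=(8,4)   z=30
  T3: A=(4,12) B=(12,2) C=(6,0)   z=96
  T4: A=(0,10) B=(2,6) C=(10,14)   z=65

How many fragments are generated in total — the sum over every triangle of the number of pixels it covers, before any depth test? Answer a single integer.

T0:
  2·area = 96
  edge (20, 16)→(14, 16): d=(-6,0) inclusive
  edge (14, 16)→(12, 0): d=(-2,-16) inclusive
  edge (12, 0)→(20, 16): d=(8,16) inclusive
    (6,1)@(13, 3): e=[78,10,8] → █
    (7,1)@(15, 3): e=[78,42,-24] → ·
    (6,2)@(13, 5): e=[66,6,24] → █
    (7,2)@(15, 5): e=[66,38,-8] → ·
    (6,3)@(13, 7): e=[54,2,40] → █
    (7,3)@(15, 7): e=[54,34,8] → █
    (8,3)@(17, 7): e=[54,66,-24] → ·
    (6,4)@(13, 9): e=[42,-2,56] → ·
    (7,4)@(15, 9): e=[42,30,24] → █
    (8,4)@(17, 9): e=[42,62,-8] → ·
    (7,5)@(15, 11): e=[30,26,40] → █
    (8,5)@(17, 11): e=[30,58,8] → █
  covered (12 px):
    · · · · · · · · · ·
    · · · · · · █ · · ·
    · · · · · · █ · · ·
    · · · · · · █ █ · ·
    · · · · · · · █ · ·
    · · · · · · · █ █ ·
    · · · · · · · █ █ ·
    · · · · · · · █ █ █
T1:
  2·area = 144
  edge (4, 16)→(10, 1): d=(6,-15) inclusive
  edge (10, 1)→(20, 0): d=(10,-1) inclusive
  edge (20, 0)→(4, 16): d=(-16,16) inclusive
    (5,0)@(11, 1): e=[15,1,128] → █
    (6,0)@(13, 1): e=[45,3,96] → █
    (7,0)@(15, 1): e=[75,5,64] → █
    (8,0)@(17, 1): e=[105,7,32] → █
    (9,0)@(19, 1): e=[135,9,0] → █  [on edge]
    (5,1)@(11, 3): e=[27,21,96] → █
    (8,1)@(17, 3): e=[117,27,0] → █  [on edge]
    (9,1)@(19, 3): e=[147,29,-32] → ·
    (4,2)@(9, 5): e=[9,39,96] → █
    (7,2)@(15, 5): e=[99,45,0] → █  [on edge]
    (8,2)@(17, 5): e=[129,47,-32] → ·
    (4,3)@(9, 7): e=[21,59,64] → █
    (6,3)@(13, 7): e=[81,63,0] → █  [on edge]
    (5,4)@(11, 9): e=[63,81,0] → █  [on edge]
    (4,5)@(9, 11): e=[45,99,0] → █  [on edge]
    (3,6)@(7, 13): e=[27,117,0] → █  [on edge]
    (2,7)@(5, 15): e=[9,135,0] → █  [on edge]
  covered (23 px):
    · · · · · █ █ █ █ █
    · · · · · █ █ █ █ ·
    · · · · █ █ █ █ · ·
    · · · · █ █ █ · · ·
    · · · █ █ █ · · · ·
    · · · █ █ · · · · ·
    · · · █ · · · · · ·
    · · █ · · · · · · ·
T2:
  2·area = 14  (B↔C swapped to make it positive)
  edge (10, 2)→(8, 4): d=(-2,2) inclusive
  edge (8, 4)→(1, 4): d=(-7,0) inclusive
  edge (1, 4)→(10, 2): d=(9,-2) inclusive
    (5,0)@(11, 1): e=[0,21,-7] → ·  [on edge]
    (3,1)@(7, 3): e=[4,7,3] → █
    (4,1)@(9, 3): e=[0,7,7] → █  [on edge]
    (5,1)@(11, 3): e=[-4,7,11] → ·
    (3,2)@(7, 5): e=[0,-7,21] → ·  [on edge]
    (4,2)@(9, 5): e=[-4,-7,25] → ·
    (2,3)@(5, 7): e=[0,-21,35] → ·  [on edge]
    (1,4)@(3, 9): e=[0,-35,49] → ·  [on edge]
    (0,5)@(1, 11): e=[0,-49,63] → ·  [on edge]
  covered (2 px):
    · · · · · · · · · ·
    · · · █ █ · · · · ·
    · · · · · · · · · ·
    · · · · · · · · · ·
    · · · · · · · · · ·
    · · · · · · · · · ·
    · · · · · · · · · ·
    · · · · · · · · · ·
T3:
  2·area = 76  (B↔C swapped to make it positive)
  edge (4, 12)→(6, 0): d=(2,-12) inclusive
  edge (6, 0)→(12, 2): d=(6,2) inclusive
  edge (12, 2)→(4, 12): d=(-8,10) inclusive
    (3,0)@(7, 1): e=[14,4,58] → █
    (4,0)@(9, 1): e=[38,0,38] → █  [on edge]
    (5,0)@(11, 1): e=[62,-4,18] → ·
    (3,1)@(7, 3): e=[18,16,42] → █
    (5,1)@(11, 3): e=[66,8,2] → █
    (6,1)@(13, 3): e=[90,4,-18] → ·
    (7,1)@(15, 3): e=[114,0,-38] → ·  [on edge]
    (3,2)@(7, 5): e=[22,28,26] → █
    (5,2)@(11, 5): e=[70,20,-14] → ·
    (2,3)@(5, 7): e=[2,44,30] → █
    (4,3)@(9, 7): e=[50,36,-10] → ·
    (2,4)@(5, 9): e=[6,56,14] → █
  covered (10 px):
    · · · █ █ · · · · ·
    · · · █ █ █ · · · ·
    · · · █ █ · · · · ·
    · · █ █ · · · · · ·
    · · █ · · · · · · ·
    · · · · · · · · · ·
    · · · · · · · · · ·
    · · · · · · · · · ·
T4:
  2·area = 48
  edge (0, 10)→(2, 6): d=(2,-4) inclusive
  edge (2, 6)→(10, 14): d=(8,8) inclusive
  edge (10, 14)→(0, 10): d=(-10,-4) inclusive
    (0,2)@(1, 5): e=[-6,0,54] → ·  [on edge]
    (1,3)@(3, 7): e=[6,0,42] → █  [on edge]
    (2,3)@(5, 7): e=[14,-16,50] → ·
    (0,4)@(1, 9): e=[2,32,14] → █
    (2,4)@(5, 9): e=[18,0,30] → █  [on edge]
    (3,4)@(7, 9): e=[26,-16,38] → ·
    (0,5)@(1, 11): e=[6,48,-6] → ·
    (1,5)@(3, 11): e=[14,32,2] → █
    (3,5)@(7, 11): e=[30,0,18] → █  [on edge]
    (4,5)@(9, 11): e=[38,-16,26] → ·
    (1,6)@(3, 13): e=[18,48,-18] → ·
    (2,6)@(5, 13): e=[26,32,-10] → ·
    (4,6)@(9, 13): e=[42,0,6] → █  [on edge]
    (5,7)@(11, 15): e=[54,0,-6] → ·  [on edge]
  covered (8 px):
    · · · · · · · · · ·
    · · · · · · · · · ·
    · · · · · · · · · ·
    · █ · · · · · · · ·
    █ █ █ · · · · · · ·
    · █ █ █ · · · · · ·
    · · · · █ · · · · ·
    · · · · · · · · · ·

Result: 55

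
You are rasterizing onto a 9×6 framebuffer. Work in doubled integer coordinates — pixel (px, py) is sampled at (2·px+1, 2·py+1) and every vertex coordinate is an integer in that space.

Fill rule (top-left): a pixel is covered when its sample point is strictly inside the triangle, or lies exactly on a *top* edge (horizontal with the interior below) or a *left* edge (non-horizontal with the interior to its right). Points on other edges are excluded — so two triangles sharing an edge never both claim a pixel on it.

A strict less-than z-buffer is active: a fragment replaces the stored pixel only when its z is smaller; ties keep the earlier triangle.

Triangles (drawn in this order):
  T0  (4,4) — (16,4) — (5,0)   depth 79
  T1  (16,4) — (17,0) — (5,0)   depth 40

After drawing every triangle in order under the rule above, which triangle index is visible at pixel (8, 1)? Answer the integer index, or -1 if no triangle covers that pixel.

T0:
  2·area = 48  (B↔C swapped to make it positive)
  edge (4, 4)→(5, 0): d=(1,-4) top-left  bias=+0
  edge (5, 0)→(16, 4): d=(11,4) right/bottom  bias=-1
  edge (16, 4)→(4, 4): d=(-12,0) right/bottom  bias=-1
    (2,0)@(5, 1): e=[1,11,36] → #
    (3,0)@(7, 1): e=[9,3,36] → #
    (4,0)@(9, 1): e=[17,-5,36] → ·
    (2,1)@(5, 3): e=[3,33,12] → #
    (4,1)@(9, 3): e=[19,17,12] → #
    (5,1)@(11, 3): e=[27,9,12] → #
    (6,1)@(13, 3): e=[35,1,12] → #
    (7,1)@(15, 3): e=[43,-7,12] → ·
    (2,2)@(5, 5): e=[5,55,-12] → ·
    (3,2)@(7, 5): e=[13,47,-12] → ·
    (4,2)@(9, 5): e=[21,39,-12] → ·
    (5,2)@(11, 5): e=[29,31,-12] → ·
  covered (7 px):
    · · # # · · · · ·
    · · # # # # # · ·
    · · · · · · · · ·
    · · · · · · · · ·
    · · · · · · · · ·
    · · · · · · · · ·
T1:
  2·area = 48  (B↔C swapped to make it positive)
  edge (16, 4)→(5, 0): d=(-11,-4) top-left  bias=+0
  edge (5, 0)→(17, 0): d=(12,0) top-left  bias=+0
  edge (17, 0)→(16, 4): d=(-1,4) right/bottom  bias=-1
    (4,0)@(9, 1): e=[5,12,31] → #
    (5,0)@(11, 1): e=[13,12,23] → #
    (6,0)@(13, 1): e=[21,12,15] → #
    (7,0)@(15, 1): e=[29,12,7] → #
    (8,0)@(17, 1): e=[37,12,-1] → ·
    (4,1)@(9, 3): e=[-17,36,29] → ·
    (5,1)@(11, 3): e=[-9,36,21] → ·
    (6,1)@(13, 3): e=[-1,36,13] → ·
    (7,1)@(15, 3): e=[7,36,5] → #
    (8,1)@(17, 3): e=[15,36,-3] → ·
    (7,2)@(15, 5): e=[-15,60,3] → ·
  covered (5 px):
    · · · · # # # # ·
    · · · · · · · # ·
    · · · · · · · · ·
    · · · · · · · · ·
    · · · · · · · · ·
    · · · · · · · · ·

Z-buffer (winner per pixel, '.' = empty):
  . . 0 0 1 1 1 1 .
  . . 0 0 0 0 0 1 .
  . . . . . . . . .
  . . . . . . . . .
  . . . . . . . . .
  . . . . . . . . .

Final: -1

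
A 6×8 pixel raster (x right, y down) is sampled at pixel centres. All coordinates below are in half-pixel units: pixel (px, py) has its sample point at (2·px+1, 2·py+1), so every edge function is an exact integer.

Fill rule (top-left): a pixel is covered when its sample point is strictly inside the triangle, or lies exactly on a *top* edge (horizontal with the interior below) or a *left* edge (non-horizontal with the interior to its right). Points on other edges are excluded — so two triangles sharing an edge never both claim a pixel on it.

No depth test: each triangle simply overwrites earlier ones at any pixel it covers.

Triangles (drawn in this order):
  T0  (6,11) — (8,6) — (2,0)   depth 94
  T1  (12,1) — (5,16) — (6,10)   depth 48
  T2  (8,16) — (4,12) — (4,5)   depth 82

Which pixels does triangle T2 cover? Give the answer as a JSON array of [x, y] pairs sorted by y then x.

T0:
  2·area = 42  (B↔C swapped to make it positive)
  edge (6, 11)→(2, 0): d=(-4,-11) top-left  bias=+0
  edge (2, 0)→(8, 6): d=(6,6) right/bottom  bias=-1
  edge (8, 6)→(6, 11): d=(-2,5) right/bottom  bias=-1
    (1,0)@(3, 1): e=[7,0,35] → ·  [on edge]
    (2,1)@(5, 3): e=[21,0,21] → ·  [on edge]
    (2,2)@(5, 5): e=[13,12,17] → #
    (3,2)@(7, 5): e=[35,0,7] → ·  [on edge]
    (2,3)@(5, 7): e=[5,24,13] → #
    (3,3)@(7, 7): e=[27,12,3] → #
    (4,3)@(9, 7): e=[49,0,-7] → ·  [on edge]
    (2,4)@(5, 9): e=[-3,36,9] → ·
    (3,4)@(7, 9): e=[19,24,-1] → ·
    (5,4)@(11, 9): e=[63,0,-21] → ·  [on edge]
  covered (3 px):
    · · · · · ·
    · · · · · ·
    · · # · · ·
    · · # # · ·
    · · · · · ·
    · · · · · ·
    · · · · · ·
    · · · · · ·
T1:
  2·area = 27
  edge (12, 1)→(5, 16): d=(-7,15) right/bottom  bias=-1
  edge (5, 16)→(6, 10): d=(1,-6) top-left  bias=+0
  edge (6, 10)→(12, 1): d=(6,-9) top-left  bias=+0
    (5,1)@(11, 3): e=[1,23,3] → #
    (5,2)@(11, 5): e=[-13,25,15] → ·
    (4,3)@(9, 7): e=[3,15,9] → #
    (5,3)@(11, 7): e=[-27,27,27] → ·
    (3,4)@(7, 9): e=[19,5,3] → #
    (4,4)@(9, 9): e=[-11,17,21] → ·
    (3,5)@(7, 11): e=[5,7,15] → #
    (4,5)@(9, 11): e=[-25,19,33] → ·
    (3,6)@(7, 13): e=[-9,9,27] → ·
  covered (4 px):
    · · · · · ·
    · · · · · #
    · · · · · ·
    · · · · # ·
    · · · # · ·
    · · · # · ·
    · · · · · ·
    · · · · · ·
T2:
  2·area = 28
  edge (8, 16)→(4, 12): d=(-4,-4) top-left  bias=+0
  edge (4, 12)→(4, 5): d=(0,-7) top-left  bias=+0
  edge (4, 5)→(8, 16): d=(4,11) right/bottom  bias=-1
    (0,4)@(1, 9): e=[0,-21,49] → ·  [on edge]
    (2,4)@(5, 9): e=[16,7,5] → #
    (3,4)@(7, 9): e=[24,21,-17] → ·
    (1,5)@(3, 11): e=[0,-7,35] → ·  [on edge]
    (2,5)@(5, 11): e=[8,7,13] → #
    (3,5)@(7, 11): e=[16,21,-9] → ·
    (2,6)@(5, 13): e=[0,7,21] → #  [on edge]
    (3,6)@(7, 13): e=[8,21,-1] → ·
    (2,7)@(5, 15): e=[-8,7,29] → ·
    (3,7)@(7, 15): e=[0,21,7] → #  [on edge]
    (4,7)@(9, 15): e=[8,35,-15] → ·
  covered (4 px):
    · · · · · ·
    · · · · · ·
    · · · · · ·
    · · · · · ·
    · · # · · ·
    · · # · · ·
    · · # · · ·
    · · · # · ·

Answer: [[2,4],[2,5],[2,6],[3,7]]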